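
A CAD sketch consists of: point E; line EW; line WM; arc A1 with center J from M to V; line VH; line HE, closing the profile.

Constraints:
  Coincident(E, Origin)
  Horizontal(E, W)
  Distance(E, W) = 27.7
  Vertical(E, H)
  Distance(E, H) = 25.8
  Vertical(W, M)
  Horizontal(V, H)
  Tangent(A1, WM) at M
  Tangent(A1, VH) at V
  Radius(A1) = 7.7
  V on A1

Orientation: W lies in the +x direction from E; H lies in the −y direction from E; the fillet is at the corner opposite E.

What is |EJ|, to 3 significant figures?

27.0

E is at the origin; EW is horizontal with |EW| = 27.7 and W on the +x side, so W = (27.7, 0.00). E and H share the same x with |EH| = 25.8 and H on the −y side, so H = (0.00, -25.8). The virtual corner opposite E is at (27.7, -25.8). Tangency of A1 to WM means the radius JM is perpendicular to WM and A1 meets VH tangentially, so JV is at right angles to VH, with radius 7.7, so the center J sits 7.7 in from both sides at J = (20.0, -18.1). Then |EJ| = |J − E| = 27.0.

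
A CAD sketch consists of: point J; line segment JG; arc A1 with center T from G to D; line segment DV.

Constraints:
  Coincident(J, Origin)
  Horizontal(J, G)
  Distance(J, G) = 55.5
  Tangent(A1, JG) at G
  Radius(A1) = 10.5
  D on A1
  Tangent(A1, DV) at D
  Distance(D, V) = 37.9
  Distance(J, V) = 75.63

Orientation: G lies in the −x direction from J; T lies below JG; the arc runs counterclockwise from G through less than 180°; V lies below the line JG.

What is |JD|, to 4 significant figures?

66.97

Checks: |JG| = 55.50 ✓; |TD| = 10.50 ✓; ∠(TD, DV) = 90.00° ✓; |DV| = 37.90 ✓; |JV| = 75.63 ✓.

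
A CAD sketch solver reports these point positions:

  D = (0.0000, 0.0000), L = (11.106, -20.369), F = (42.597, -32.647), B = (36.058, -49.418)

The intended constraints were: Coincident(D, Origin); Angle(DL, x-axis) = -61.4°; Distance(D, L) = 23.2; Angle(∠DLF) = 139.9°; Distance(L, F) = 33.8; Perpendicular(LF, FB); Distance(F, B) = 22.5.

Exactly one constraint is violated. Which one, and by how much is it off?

Distance(F, B) = 22.5 — off by 4.50.

D = (0.00, 0.00) ✓; DL at -61.40° ✓; |DL| = 23.20 ✓; ∠DLF = 139.9° ✓; |LF| = 33.80 ✓; ∠(LF, FB) = 90.00° ✓; |FB| = 18.00 ✗.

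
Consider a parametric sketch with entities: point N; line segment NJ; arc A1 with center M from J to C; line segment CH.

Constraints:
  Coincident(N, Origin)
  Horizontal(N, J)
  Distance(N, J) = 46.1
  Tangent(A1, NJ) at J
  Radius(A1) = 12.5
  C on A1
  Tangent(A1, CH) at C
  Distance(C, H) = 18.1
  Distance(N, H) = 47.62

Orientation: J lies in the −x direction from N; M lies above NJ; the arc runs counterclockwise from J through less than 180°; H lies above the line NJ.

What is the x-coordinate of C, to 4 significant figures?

-33.66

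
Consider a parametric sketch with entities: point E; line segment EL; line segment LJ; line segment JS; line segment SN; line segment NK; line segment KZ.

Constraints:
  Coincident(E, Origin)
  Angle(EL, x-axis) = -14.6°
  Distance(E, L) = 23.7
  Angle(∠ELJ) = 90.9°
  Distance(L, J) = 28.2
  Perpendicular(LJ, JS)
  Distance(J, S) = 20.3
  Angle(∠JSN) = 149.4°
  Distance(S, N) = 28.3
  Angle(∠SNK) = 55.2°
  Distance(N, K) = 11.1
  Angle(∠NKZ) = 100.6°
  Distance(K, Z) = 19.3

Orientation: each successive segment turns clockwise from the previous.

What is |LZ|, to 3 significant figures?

34.2

E is at the origin; EL runs at -14.6° with length 23.7, so L = (22.9, -5.97). ∠ELJ = 90.9° gives LJ at -104° from the x-axis; with |LJ| = 28.2, J = (16.3, -33.4). LJ ⟂ JS, so JS runs at 166°; with |JS| = 20.3, S = (-3.47, -28.6). ∠JSN = 149.4° gives SN at 136° from the x-axis; with |SN| = 28.3, N = (-23.7, -8.80). ∠SNK = 55.2° gives NK at 10.9° from the x-axis; with |NK| = 11.1, K = (-12.8, -6.70). ∠NKZ = 100.6° gives KZ at -68.5° from the x-axis; with |KZ| = 19.3, Z = (-5.75, -24.7). Then |LZ| = |Z − L| = 34.2.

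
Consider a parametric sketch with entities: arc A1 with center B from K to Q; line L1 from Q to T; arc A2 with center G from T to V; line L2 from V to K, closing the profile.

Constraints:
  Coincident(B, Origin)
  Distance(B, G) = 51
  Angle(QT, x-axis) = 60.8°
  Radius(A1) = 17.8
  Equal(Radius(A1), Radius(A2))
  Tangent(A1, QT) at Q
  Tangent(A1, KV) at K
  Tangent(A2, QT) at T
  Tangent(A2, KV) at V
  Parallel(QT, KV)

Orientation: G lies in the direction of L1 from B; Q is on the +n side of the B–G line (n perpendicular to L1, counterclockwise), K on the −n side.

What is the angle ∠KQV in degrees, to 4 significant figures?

55.08°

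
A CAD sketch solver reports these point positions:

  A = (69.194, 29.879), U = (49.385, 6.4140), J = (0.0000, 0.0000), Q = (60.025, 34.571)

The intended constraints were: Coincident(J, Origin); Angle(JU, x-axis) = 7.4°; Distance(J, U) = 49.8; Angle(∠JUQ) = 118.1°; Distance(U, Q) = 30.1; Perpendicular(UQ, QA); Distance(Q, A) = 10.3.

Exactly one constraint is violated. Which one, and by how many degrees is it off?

Perpendicular(UQ, QA) — off by 6.40°.

J = (0.00, 0.00) ✓; JU at 7.400° ✓; |JU| = 49.80 ✓; ∠JUQ = 118.1° ✓; |UQ| = 30.10 ✓; ∠(UQ, QA) = 96.40° ✗; |QA| = 10.30 ✓.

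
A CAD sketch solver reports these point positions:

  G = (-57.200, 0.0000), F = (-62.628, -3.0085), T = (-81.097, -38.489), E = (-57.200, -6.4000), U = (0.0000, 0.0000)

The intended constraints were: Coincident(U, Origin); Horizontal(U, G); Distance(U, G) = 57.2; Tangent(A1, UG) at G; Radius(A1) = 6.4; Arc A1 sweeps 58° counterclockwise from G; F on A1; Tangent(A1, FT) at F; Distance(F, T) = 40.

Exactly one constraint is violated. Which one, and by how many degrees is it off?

Tangent(A1, FT) at F — off by 4.50°.

U = (0.00, 0.00) ✓; U.y = 0.00, G.y = 0.00 ✓; |UG| = 57.20 ✓; ∠(EG, GU) = 90.00° ✓; |EG| = 6.400 ✓; bearing(E→F) − bearing(E→G) = 58.00° ✓; |EF| = 6.400 ✓; ∠(EF, FT) = 85.50° ✗; |FT| = 40.00 ✓.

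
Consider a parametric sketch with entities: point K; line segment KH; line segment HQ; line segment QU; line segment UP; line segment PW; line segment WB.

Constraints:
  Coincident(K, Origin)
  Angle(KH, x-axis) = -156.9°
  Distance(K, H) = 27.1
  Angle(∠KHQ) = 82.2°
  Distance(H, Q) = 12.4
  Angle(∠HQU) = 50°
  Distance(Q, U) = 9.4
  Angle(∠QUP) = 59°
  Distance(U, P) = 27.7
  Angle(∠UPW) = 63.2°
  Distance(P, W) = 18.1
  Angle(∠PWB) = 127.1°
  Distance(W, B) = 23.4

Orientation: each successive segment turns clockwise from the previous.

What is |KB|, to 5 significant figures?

32.543

K is at the origin; KH runs at -156.9° with length 27.1, so H = (-24.927, -10.632). ∠KHQ = 82.2° gives HQ at 105.30° from the x-axis; with |HQ| = 12.4, Q = (-28.199, 1.3282). ∠HQU = 50.0° gives QU at -24.700° from the x-axis; with |QU| = 9.4, U = (-19.659, -2.5998). ∠QUP = 59.0° gives UP at -145.70° from the x-axis; with |UP| = 27.7, P = (-42.542, -18.209). ∠UPW = 63.2° gives PW at 97.500° from the x-axis; with |PW| = 18.1, W = (-44.905, -0.26429). ∠PWB = 127.1° gives WB at 44.600° from the x-axis; with |WB| = 23.4, B = (-28.243, 16.166). Then |KB| = |B − K| = 32.543.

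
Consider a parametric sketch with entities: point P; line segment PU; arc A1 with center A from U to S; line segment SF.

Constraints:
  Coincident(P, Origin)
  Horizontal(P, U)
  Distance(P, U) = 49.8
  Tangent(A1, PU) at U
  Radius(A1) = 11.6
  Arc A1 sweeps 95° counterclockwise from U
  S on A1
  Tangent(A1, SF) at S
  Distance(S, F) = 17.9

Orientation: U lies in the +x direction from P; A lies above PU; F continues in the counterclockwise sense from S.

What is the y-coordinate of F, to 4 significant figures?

30.44

P is at the origin; P and U share the same y with |PU| = 49.8 and U on the +x side, so U = (49.80, 0.000). A1 meets PU tangentially, so AU is at right angles to PU, so A = U + (0, 11.6) = (49.80, 11.60). On A1, U sits at bearing -90° from A; a 95° counterclockwise sweep puts S at bearing 5°, so S = A + 11.6·(cos 5°, sin 5°) = (61.36, 12.61). A1 meets SF tangentially, so AS is at right angles to SF, so SF runs along (−sin 5°, cos 5°); with |SF| = 17.9, F = (59.80, 30.44). So F.y = 30.44.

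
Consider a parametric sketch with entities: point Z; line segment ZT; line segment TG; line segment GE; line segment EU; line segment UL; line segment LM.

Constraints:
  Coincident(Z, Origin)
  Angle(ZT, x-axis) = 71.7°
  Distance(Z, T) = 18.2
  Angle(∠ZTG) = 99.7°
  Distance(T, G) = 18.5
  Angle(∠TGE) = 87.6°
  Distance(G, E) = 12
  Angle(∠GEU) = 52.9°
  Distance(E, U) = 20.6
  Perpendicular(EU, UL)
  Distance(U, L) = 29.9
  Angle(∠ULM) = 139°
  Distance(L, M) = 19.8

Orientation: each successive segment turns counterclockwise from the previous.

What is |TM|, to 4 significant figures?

49.05

Z is at the origin; ZT runs at 71.7° with length 18.2, so T = (5.715, 17.28). ∠ZTG = 99.7° gives TG at 152.0° from the x-axis; with |TG| = 18.5, G = (-10.62, 25.96). ∠TGE = 87.6° gives GE at -115.6° from the x-axis; with |GE| = 12.0, E = (-15.80, 15.14). ∠GEU = 52.9° gives EU at 11.50° from the x-axis; with |EU| = 20.6, U = (4.382, 19.25). EU ⟂ UL, so UL runs at 101.5°; with |UL| = 29.9, L = (-1.580, 48.55). ∠ULM = 139.0° gives LM at 142.5° from the x-axis; with |LM| = 19.8, M = (-17.29, 60.60). Then |TM| = |M − T| = 49.05.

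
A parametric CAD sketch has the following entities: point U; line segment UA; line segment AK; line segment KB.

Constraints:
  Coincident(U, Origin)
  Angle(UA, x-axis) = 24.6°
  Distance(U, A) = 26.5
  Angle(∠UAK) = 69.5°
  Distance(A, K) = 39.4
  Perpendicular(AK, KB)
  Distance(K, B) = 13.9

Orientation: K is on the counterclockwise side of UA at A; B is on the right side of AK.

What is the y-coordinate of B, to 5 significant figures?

48.689

U is at the origin; UA runs at 24.6° with length 26.5, so A = 26.5·(cos 24.6°, sin 24.6°) = (24.095, 11.031). ∠UAK = 69.5°, so AK runs at 24.6° + (180° − 69.5°) = 135.10° from the x-axis; with |AK| = 39.4, K = A + 39.4·(cos 135.10°, sin 135.10°) = (-3.8138, 38.843). The perpendicularity gives KB at right angles to AK; with |KB| = 13.9 on the right of AK, B = K + 13.9·(0.70587, 0.70834) = (5.9978, 48.689). So B.y = 48.689.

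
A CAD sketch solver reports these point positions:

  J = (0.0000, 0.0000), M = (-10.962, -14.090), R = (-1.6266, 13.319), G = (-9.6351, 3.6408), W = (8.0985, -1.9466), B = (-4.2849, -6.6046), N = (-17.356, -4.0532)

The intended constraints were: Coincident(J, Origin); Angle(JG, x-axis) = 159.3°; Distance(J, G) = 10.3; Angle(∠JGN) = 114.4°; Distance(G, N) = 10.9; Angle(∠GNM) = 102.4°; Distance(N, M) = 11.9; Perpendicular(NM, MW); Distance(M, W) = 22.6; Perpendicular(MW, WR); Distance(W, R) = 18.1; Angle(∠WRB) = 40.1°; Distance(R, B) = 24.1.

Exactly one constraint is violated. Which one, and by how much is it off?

Distance(R, B) = 24.1 — off by 4.00.

J = (0.00, 0.00) ✓; JG at 159.3° ✓; |JG| = 10.30 ✓; ∠JGN = 114.4° ✓; |GN| = 10.90 ✓; ∠GNM = 102.4° ✓; |NM| = 11.90 ✓; ∠(NM, MW) = 90.00° ✓; |MW| = 22.60 ✓; ∠(MW, WR) = 90.00° ✓; |WR| = 18.10 ✓; ∠WRB = 40.10° ✓; |RB| = 20.10 ✗.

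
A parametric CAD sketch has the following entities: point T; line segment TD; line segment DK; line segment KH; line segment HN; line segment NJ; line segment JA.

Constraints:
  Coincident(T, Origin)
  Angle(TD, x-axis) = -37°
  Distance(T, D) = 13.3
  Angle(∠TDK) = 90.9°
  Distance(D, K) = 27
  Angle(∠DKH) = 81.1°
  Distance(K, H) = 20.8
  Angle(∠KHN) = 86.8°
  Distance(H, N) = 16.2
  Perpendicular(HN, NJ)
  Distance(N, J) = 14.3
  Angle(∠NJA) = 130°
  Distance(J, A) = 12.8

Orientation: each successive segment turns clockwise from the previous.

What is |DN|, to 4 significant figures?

18.90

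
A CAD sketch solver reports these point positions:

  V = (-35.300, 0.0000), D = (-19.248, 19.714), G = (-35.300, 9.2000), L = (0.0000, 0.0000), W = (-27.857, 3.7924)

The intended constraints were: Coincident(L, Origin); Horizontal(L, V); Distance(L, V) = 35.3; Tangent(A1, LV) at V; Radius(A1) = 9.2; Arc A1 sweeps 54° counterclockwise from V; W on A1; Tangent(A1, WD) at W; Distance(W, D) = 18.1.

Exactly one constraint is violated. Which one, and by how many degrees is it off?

Tangent(A1, WD) at W — off by 7.60°.

L = (0.00, 0.00) ✓; L.y = 0.00, V.y = 0.00 ✓; |LV| = 35.30 ✓; ∠(GV, VL) = 90.00° ✓; |GV| = 9.200 ✓; bearing(G→W) − bearing(G→V) = 54.00° ✓; |GW| = 9.200 ✓; ∠(GW, WD) = 82.40° ✗; |WD| = 18.10 ✓.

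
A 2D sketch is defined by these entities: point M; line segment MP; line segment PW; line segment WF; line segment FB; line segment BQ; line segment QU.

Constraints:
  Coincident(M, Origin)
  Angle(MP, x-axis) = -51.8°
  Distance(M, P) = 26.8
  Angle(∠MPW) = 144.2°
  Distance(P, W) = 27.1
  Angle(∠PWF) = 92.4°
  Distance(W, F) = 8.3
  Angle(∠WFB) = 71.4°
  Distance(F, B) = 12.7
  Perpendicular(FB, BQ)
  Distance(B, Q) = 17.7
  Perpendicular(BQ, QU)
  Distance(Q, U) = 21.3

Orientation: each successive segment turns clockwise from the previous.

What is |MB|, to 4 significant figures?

38.57

∠PWF = 92.4° gives WF at -175.2° from the x-axis; with |WF| = 8.3, F = (9.437, -48.83). ∠WFB = 71.4° gives FB at 76.20° from the x-axis; with |FB| = 12.7, B = (12.47, -36.50). Then |MB| = |B − M| = 38.57.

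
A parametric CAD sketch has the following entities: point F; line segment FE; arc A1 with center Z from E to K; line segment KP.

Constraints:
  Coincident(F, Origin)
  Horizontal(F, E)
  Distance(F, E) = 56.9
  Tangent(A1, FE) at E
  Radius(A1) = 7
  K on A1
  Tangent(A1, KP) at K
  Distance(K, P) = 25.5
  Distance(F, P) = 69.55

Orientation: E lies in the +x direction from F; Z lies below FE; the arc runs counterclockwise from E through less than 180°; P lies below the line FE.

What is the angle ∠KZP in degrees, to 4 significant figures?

74.65°

Checks: |ZK| = 7.000 ✓; ∠(ZK, KP) = 90.00° ✓; |KP| = 25.50 ✓; |FP| = 69.55 ✓.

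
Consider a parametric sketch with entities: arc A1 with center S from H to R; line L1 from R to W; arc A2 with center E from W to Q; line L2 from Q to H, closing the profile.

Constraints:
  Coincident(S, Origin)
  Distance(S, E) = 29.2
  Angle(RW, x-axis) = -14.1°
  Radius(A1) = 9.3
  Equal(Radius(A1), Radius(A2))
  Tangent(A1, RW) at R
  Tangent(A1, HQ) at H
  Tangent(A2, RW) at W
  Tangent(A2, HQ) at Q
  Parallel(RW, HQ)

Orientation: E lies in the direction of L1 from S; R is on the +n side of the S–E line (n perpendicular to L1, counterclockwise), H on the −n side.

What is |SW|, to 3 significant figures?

30.6

The slot axis is L1's direction at -14.1°, so u = (cos -14.1°, sin -14.1°) = (0.970, -0.244) and n = (−sin -14.1°, cos -14.1°) = (0.244, 0.970). S is at the origin and E lies 29.2 along u from S, so E = 29.2·u = (28.3, -7.11). Tangency of A1 to both parallel lines with radius 9.3 puts R and H at S ± 9.3·n: R = (2.27, 9.02), H = (-2.27, -9.02). Equal radii place W and Q the same way about E: W = E + 9.3·n = (30.6, 1.91), Q = E − 9.3·n = (26.1, -16.1). Then |SW| = |W − S| = 30.6.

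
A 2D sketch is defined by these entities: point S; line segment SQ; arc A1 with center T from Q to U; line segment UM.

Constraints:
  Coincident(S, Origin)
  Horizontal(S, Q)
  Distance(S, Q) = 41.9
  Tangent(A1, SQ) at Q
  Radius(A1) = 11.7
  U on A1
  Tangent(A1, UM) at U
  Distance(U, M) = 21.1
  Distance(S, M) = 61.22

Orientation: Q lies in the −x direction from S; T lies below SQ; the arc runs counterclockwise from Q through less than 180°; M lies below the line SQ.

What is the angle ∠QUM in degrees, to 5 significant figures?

131.37°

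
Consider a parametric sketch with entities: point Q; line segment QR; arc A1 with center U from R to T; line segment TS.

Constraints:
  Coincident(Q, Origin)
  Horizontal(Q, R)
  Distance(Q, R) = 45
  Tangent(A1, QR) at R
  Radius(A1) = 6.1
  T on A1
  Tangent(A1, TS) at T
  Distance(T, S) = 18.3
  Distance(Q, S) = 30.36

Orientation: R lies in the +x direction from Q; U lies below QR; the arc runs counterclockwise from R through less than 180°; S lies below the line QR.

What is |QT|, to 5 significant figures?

41.024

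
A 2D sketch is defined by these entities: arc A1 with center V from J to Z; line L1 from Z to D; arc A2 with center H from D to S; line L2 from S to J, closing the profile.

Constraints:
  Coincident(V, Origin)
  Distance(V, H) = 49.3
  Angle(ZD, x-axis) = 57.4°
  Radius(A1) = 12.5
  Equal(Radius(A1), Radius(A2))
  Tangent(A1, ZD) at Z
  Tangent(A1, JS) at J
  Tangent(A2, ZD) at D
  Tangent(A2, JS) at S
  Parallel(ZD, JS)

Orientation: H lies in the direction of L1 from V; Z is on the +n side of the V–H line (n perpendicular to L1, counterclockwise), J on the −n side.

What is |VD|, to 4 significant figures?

50.86

Tangency of A1 to both parallel lines with radius 12.5 puts Z and J at V ± 12.5·n: Z = (-10.53, 6.735), J = (10.53, -6.735). Equal radii place D and S the same way about H: D = H + 12.5·n = (16.03, 48.27), S = H − 12.5·n = (37.09, 34.80). Then |VD| = |D − V| = 50.86.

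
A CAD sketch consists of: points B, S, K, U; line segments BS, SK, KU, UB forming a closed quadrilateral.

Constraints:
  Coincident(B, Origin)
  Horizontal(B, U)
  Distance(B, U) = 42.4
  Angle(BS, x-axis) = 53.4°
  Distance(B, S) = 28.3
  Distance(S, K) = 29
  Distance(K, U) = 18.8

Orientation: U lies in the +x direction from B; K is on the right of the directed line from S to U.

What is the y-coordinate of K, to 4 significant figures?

-5.297

Checks: |SK| = 29.00 ✓; |KU| = 18.80 ✓.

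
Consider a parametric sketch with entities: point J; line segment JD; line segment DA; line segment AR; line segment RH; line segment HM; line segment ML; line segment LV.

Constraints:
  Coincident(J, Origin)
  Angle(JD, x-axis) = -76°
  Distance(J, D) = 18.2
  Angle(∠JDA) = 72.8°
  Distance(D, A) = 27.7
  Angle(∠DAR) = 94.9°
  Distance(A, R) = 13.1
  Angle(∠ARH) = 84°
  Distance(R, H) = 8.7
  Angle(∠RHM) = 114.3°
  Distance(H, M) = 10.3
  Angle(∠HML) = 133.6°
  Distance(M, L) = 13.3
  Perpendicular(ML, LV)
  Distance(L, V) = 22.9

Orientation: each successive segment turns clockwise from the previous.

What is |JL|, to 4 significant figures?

30.65

J is at the origin; JD runs at -76.0° with length 18.2, so D = (4.403, -17.66). ∠JDA = 72.8° gives DA at 176.8° from the x-axis; with |DA| = 27.7, A = (-23.25, -16.11). ∠DAR = 94.9° gives AR at 91.70° from the x-axis; with |AR| = 13.1, R = (-23.64, -3.019). ∠ARH = 84.0° gives RH at -4.300° from the x-axis; with |RH| = 8.7, H = (-14.97, -3.671). ∠RHM = 114.3° gives HM at -70.00° from the x-axis; with |HM| = 10.3, M = (-11.44, -13.35). ∠HML = 133.6° gives ML at -116.4° from the x-axis; with |ML| = 13.3, L = (-17.36, -25.26). Then |JL| = |L − J| = 30.65.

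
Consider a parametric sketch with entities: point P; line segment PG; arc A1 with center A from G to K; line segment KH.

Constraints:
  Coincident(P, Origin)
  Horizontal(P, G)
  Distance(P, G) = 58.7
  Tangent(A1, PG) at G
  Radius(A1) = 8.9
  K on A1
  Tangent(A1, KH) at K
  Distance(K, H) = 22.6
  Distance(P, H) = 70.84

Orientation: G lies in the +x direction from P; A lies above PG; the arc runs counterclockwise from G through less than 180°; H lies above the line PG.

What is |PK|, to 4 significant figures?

68.26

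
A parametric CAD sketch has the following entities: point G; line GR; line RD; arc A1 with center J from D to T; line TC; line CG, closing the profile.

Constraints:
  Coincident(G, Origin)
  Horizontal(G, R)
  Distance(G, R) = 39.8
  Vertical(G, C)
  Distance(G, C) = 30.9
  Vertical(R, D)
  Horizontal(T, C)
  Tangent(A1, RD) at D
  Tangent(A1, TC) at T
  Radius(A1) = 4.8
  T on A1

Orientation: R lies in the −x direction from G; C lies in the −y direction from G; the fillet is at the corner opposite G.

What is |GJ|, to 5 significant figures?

43.660

G is at the origin; GR is horizontal with |GR| = 39.8 and R on the −x side, so R = (-39.800, 0.0000). G and C share the same x with |GC| = 30.9 and C on the −y side, so C = (0.0000, -30.900). The virtual corner opposite G is at (-39.800, -30.900). A1 meets RD tangentially, so JD is at right angles to RD and the tangent condition forces JT to be normal to TC, with radius 4.8, so the center J sits 4.8 in from both sides at J = (-35.000, -26.100). Then |GJ| = |J − G| = 43.660.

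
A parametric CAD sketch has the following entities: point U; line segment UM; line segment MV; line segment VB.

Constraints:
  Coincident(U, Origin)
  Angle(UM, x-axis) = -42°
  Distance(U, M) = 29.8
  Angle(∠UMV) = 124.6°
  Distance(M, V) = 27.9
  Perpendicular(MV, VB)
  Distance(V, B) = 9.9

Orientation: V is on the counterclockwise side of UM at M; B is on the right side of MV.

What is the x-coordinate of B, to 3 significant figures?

51.6

U is at the origin; UM runs at -42.0° with length 29.8, so M = 29.8·(cos -42.0°, sin -42.0°) = (22.1, -19.9). ∠UMV = 124.6°, so MV runs at -42.0° + (180° − 124.6°) = 13.4° from the x-axis; with |MV| = 27.9, V = M + 27.9·(cos 13.4°, sin 13.4°) = (49.3, -13.5). The perpendicularity gives VB at right angles to MV; with |VB| = 9.9 on the right of MV, B = V + 9.9·(0.232, -0.973) = (51.6, -23.1). So B.x = 51.6.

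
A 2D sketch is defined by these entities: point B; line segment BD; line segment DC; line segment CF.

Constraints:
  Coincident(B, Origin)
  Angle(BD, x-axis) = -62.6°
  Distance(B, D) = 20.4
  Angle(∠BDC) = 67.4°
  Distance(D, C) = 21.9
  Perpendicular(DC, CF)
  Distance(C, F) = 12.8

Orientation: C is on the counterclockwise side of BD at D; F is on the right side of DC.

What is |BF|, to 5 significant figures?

34.618

B is at the origin; BD runs at -62.6° with length 20.4, so D = 20.4·(cos -62.6°, sin -62.6°) = (9.3881, -18.111). ∠BDC = 67.4°, so DC runs at -62.6° + (180° − 67.4°) = 50.000° from the x-axis; with |DC| = 21.9, C = D + 21.9·(cos 50.000°, sin 50.000°) = (23.465, -1.3351). The perpendicularity gives CF at right angles to DC; with |CF| = 12.8 on the right of DC, F = C + 12.8·(0.76604, -0.64279) = (33.270, -9.5627). Then |BF| = |F − B| = 34.618.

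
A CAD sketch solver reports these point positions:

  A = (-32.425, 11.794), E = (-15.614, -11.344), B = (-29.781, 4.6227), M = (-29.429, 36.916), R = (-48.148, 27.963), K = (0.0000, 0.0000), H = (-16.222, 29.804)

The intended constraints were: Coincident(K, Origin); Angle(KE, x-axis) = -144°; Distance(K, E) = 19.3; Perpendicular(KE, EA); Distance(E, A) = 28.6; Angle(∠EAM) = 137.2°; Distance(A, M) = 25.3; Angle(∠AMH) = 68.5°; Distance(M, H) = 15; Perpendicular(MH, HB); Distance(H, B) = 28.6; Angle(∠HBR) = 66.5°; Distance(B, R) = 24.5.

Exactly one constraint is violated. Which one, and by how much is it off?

Distance(B, R) = 24.5 — off by 5.20.

K = (0.00, 0.00) ✓; KE at -144.0° ✓; |KE| = 19.30 ✓; ∠(KE, EA) = 90.00° ✓; |EA| = 28.60 ✓; ∠EAM = 137.2° ✓; |AM| = 25.30 ✓; ∠AMH = 68.50° ✓; |MH| = 15.00 ✓; ∠(MH, HB) = 90.00° ✓; |HB| = 28.60 ✓; ∠HBR = 66.50° ✓; |BR| = 29.70 ✗.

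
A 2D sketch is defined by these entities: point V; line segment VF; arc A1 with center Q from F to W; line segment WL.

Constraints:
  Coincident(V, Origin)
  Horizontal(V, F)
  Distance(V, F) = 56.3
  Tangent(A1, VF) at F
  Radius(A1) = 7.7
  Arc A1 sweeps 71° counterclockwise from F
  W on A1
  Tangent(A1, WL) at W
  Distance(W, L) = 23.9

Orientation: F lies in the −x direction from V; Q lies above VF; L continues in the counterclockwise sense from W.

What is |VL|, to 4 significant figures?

49.73

V is at the origin; V and F share the same y with |VF| = 56.3 and F on the −x side, so F = (-56.30, 0.000). Since A1 is tangent to VF there, QF ⟂ VF, so Q = F + (0, 7.7) = (-56.30, 7.700). On A1, F sits at bearing -90° from Q; a 71° counterclockwise sweep puts W at bearing -19°, so W = Q + 7.7·(cos -19°, sin -19°) = (-49.02, 5.193). Since A1 is tangent to WL there, QW ⟂ WL, so WL runs along (−sin -19°, cos -19°); with |WL| = 23.9, L = (-41.24, 27.79). Then |VL| = |L − V| = 49.73.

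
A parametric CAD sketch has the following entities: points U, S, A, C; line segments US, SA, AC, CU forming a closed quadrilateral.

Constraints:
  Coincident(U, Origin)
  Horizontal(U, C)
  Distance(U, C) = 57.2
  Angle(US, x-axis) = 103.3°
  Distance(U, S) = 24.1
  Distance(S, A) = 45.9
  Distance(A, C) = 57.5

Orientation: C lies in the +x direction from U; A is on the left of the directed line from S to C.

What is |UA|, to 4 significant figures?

59.86

Checks: US at 103.3° ✓; |SA| = 45.90 ✓; |AC| = 57.50 ✓.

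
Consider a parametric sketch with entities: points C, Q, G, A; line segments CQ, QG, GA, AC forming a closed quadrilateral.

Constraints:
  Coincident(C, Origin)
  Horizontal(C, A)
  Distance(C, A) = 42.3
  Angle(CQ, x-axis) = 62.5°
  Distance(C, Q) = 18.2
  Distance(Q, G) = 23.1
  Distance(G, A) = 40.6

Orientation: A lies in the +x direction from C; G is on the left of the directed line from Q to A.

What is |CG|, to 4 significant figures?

41.21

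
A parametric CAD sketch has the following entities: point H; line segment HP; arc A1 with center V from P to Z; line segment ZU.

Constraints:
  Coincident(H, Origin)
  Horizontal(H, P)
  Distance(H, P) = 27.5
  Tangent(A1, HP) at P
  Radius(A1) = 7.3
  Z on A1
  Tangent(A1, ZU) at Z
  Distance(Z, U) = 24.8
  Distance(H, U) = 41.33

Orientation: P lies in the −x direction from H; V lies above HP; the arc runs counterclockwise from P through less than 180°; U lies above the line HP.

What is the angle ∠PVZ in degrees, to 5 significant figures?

100.54°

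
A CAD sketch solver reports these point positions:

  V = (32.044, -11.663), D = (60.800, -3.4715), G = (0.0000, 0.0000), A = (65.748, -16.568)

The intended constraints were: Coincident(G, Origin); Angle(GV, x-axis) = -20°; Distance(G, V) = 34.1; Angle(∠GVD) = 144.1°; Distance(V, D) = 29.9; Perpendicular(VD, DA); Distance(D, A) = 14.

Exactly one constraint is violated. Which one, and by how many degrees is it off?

Perpendicular(VD, DA) — off by 4.80°.

G = (0.00, 0.00) ✓; GV at -20.00° ✓; |GV| = 34.10 ✓; ∠GVD = 144.1° ✓; |VD| = 29.90 ✓; ∠(VD, DA) = 85.20° ✗; |DA| = 14.00 ✓.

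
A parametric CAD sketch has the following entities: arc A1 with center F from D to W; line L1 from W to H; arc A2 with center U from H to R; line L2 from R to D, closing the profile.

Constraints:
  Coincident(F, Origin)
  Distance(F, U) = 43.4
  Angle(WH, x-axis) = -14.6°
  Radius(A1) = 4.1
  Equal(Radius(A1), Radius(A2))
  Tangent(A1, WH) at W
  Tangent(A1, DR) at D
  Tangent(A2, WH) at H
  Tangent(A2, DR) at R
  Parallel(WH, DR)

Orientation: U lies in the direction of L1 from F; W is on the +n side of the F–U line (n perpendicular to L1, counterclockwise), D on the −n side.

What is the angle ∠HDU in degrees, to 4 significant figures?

5.303°

The slot axis is L1's direction at -14.6°, so u = (cos -14.6°, sin -14.6°) = (0.9677, -0.2521) and n = (−sin -14.6°, cos -14.6°) = (0.2521, 0.9677). F is at the origin and U lies 43.4 along u from F, so U = 43.4·u = (42.00, -10.94). Tangency of A1 to both parallel lines with radius 4.1 puts W and D at F ± 4.1·n: W = (1.033, 3.968), D = (-1.033, -3.968). Equal radii place H and R the same way about U: H = U + 4.1·n = (43.03, -6.972), R = U − 4.1·n = (40.97, -14.91). Then cos ∠HDU = DH·DU / (|DH||DU|), giving 5.303°.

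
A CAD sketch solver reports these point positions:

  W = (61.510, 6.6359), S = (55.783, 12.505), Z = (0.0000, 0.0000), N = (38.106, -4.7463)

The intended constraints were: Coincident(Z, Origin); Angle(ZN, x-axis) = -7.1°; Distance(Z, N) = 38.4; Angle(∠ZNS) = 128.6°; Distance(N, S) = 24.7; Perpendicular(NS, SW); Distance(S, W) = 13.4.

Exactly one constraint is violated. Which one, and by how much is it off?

Distance(S, W) = 13.4 — off by 5.20.

Z = (0.00, 0.00) ✓; ZN at -7.100° ✓; |ZN| = 38.40 ✓; ∠ZNS = 128.6° ✓; |NS| = 24.70 ✓; ∠(NS, SW) = 90.00° ✓; |SW| = 8.200 ✗.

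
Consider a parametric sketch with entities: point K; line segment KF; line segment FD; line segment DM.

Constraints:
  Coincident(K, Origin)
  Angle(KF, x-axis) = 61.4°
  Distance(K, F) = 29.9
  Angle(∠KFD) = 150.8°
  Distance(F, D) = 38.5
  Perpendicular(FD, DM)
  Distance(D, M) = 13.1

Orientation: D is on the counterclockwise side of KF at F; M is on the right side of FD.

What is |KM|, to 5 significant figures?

70.284

K is at the origin; KF runs at 61.4° with length 29.9, so F = 29.9·(cos 61.4°, sin 61.4°) = (14.313, 26.252). ∠KFD = 150.8°, so FD runs at 61.4° + (180° − 150.8°) = 90.600° from the x-axis; with |FD| = 38.5, D = F + 38.5·(cos 90.600°, sin 90.600°) = (13.910, 64.750). FD is perpendicular to DM; with |DM| = 13.1 on the right of FD, M = D + 13.1·(0.99995, 0.010472) = (27.009, 64.887). Then |KM| = |M − K| = 70.284.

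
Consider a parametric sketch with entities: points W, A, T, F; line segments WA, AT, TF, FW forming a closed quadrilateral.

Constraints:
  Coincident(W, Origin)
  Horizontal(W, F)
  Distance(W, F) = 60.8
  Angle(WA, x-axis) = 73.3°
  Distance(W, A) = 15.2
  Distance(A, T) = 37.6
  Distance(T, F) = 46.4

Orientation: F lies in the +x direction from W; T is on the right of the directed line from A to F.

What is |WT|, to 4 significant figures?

27.63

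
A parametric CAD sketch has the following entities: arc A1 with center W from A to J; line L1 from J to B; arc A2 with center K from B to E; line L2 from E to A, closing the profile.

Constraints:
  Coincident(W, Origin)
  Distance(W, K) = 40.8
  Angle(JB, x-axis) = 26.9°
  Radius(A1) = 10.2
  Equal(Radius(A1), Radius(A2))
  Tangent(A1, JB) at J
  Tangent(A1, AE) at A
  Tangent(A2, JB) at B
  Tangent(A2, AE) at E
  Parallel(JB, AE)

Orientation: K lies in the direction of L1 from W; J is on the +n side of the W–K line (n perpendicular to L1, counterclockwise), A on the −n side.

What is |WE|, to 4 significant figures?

42.06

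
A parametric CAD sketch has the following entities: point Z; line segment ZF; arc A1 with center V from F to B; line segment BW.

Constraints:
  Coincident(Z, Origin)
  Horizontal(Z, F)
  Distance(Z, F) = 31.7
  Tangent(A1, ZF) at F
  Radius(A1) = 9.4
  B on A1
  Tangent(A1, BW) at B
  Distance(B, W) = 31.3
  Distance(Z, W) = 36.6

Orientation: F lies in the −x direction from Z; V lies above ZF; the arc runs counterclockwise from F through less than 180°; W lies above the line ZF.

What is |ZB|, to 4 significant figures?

23.73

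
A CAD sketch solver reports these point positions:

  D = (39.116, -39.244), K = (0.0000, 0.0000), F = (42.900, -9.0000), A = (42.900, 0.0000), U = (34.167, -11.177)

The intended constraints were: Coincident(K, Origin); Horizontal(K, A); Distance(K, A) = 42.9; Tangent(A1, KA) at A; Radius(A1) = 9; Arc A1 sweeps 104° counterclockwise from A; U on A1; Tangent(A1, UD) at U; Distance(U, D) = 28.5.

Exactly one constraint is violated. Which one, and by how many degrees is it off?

Tangent(A1, UD) at U — off by 4.00°.

K = (0.00, 0.00) ✓; K.y = 0.00, A.y = 0.00 ✓; |KA| = 42.90 ✓; ∠(FA, AK) = 90.00° ✓; |FA| = 9.000 ✓; bearing(F→U) − bearing(F→A) = 104.0° ✓; |FU| = 9.000 ✓; ∠(FU, UD) = 94.00° ✗; |UD| = 28.50 ✓.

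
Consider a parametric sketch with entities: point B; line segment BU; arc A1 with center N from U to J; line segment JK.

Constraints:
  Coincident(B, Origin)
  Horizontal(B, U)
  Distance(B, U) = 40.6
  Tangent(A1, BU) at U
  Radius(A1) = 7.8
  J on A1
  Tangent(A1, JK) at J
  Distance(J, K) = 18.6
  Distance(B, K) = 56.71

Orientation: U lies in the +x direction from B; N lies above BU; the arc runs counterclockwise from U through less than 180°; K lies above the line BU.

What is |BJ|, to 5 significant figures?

48.802

Checks: |NJ| = 7.800 ✓; ∠(NJ, JK) = 90.00° ✓; |JK| = 18.60 ✓; |BK| = 56.71 ✓.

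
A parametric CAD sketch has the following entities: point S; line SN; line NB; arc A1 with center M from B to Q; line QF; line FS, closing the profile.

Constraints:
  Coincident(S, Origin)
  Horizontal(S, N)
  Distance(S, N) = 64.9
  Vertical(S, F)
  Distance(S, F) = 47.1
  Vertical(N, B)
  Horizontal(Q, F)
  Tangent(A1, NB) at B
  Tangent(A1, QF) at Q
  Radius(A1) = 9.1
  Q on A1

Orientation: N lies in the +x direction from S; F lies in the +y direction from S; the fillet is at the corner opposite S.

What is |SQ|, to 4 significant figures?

73.02

S is at the origin; SN is horizontal with |SN| = 64.9 and N on the +x side, so N = (64.90, 0.000). SF is vertical with |SF| = 47.1 and F on the +y side, so F = (0.000, 47.10). The virtual corner opposite S is at (64.90, 47.10). Since A1 is tangent to NB there, MB ⟂ NB and A1 meets QF tangentially, so MQ is at right angles to QF, with radius 9.1, so the center M sits 9.1 in from both sides at M = (55.80, 38.00). That places the tangent points at B = (64.90, 38.00) on NB and Q = (55.80, 47.10) on QF. Then |SQ| = |Q − S| = 73.02.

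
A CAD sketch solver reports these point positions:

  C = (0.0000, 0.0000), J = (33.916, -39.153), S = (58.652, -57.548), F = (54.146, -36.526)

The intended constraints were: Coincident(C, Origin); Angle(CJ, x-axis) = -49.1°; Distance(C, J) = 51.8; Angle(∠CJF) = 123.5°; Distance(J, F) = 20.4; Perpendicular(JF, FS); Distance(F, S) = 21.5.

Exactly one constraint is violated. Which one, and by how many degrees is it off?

Perpendicular(JF, FS) — off by 4.70°.

C = (0.00, 0.00) ✓; CJ at -49.10° ✓; |CJ| = 51.80 ✓; ∠CJF = 123.5° ✓; |JF| = 20.40 ✓; ∠(JF, FS) = 85.30° ✗; |FS| = 21.50 ✓.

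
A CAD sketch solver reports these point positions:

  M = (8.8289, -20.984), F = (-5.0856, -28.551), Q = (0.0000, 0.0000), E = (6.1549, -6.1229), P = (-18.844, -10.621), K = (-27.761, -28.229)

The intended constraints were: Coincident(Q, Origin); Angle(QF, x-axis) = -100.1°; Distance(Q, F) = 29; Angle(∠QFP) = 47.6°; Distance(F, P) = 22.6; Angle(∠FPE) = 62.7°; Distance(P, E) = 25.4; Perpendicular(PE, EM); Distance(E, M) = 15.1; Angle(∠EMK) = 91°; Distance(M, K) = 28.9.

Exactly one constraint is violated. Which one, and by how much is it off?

Distance(M, K) = 28.9 — off by 8.40.

Q = (0.00, 0.00) ✓; QF at -100.1° ✓; |QF| = 29.00 ✓; ∠QFP = 47.60° ✓; |FP| = 22.60 ✓; ∠FPE = 62.70° ✓; |PE| = 25.40 ✓; ∠(PE, EM) = 90.00° ✓; |EM| = 15.10 ✓; ∠EMK = 91.00° ✓; |MK| = 37.30 ✗.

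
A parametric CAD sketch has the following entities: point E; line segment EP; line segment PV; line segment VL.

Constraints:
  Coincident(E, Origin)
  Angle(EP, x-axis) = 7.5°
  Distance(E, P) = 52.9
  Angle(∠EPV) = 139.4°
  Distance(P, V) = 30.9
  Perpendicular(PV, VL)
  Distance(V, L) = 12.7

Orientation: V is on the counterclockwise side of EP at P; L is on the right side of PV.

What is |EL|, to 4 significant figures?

85.27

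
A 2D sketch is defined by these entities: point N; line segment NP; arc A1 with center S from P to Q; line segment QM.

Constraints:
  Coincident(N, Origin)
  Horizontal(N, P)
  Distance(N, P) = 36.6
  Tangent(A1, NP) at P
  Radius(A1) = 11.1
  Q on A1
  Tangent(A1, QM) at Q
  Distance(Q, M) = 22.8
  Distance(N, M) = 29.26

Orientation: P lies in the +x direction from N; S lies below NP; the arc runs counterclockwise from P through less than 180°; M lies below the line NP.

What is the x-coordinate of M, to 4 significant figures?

15.34

N is at the origin; NP is horizontal with |NP| = 36.6 and P on the +x side, so P = (36.60, 0.000). Tangency of A1 to NP means the radius SP is perpendicular to NP, so S = P + (0, -11.1) = (36.60, -11.10). Since SQ ⟂ QM (tangency), |SM| = √(11.1² + 22.8²) = 25.36 regardless of where Q sits on A1. So M lies on both circle(N, 29.26) and circle(S, 25.36); the below-NP intersection is M = (15.34, -24.92). Q is the foot of the tangent from M: Q = (27.09, -5.379).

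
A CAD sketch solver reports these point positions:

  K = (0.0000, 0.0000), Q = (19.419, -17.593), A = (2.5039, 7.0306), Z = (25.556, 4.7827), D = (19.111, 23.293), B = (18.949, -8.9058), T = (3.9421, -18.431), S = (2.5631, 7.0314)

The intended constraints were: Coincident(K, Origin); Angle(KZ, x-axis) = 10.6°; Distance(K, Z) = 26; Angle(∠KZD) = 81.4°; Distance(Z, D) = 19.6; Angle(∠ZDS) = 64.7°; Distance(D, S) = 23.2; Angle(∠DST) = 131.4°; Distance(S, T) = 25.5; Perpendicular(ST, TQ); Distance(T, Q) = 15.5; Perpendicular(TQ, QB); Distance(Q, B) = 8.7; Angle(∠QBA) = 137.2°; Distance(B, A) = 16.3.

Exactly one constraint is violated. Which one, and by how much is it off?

Distance(B, A) = 16.3 — off by 6.60.

K = (0.00, 0.00) ✓; KZ at 10.60° ✓; |KZ| = 26.00 ✓; ∠KZD = 81.40° ✓; |ZD| = 19.60 ✓; ∠ZDS = 64.70° ✓; |DS| = 23.20 ✓; ∠DST = 131.4° ✓; |ST| = 25.50 ✓; ∠(ST, TQ) = 90.00° ✓; |TQ| = 15.50 ✓; ∠(TQ, QB) = 90.00° ✓; |QB| = 8.700 ✓; ∠QBA = 137.2° ✓; |BA| = 22.90 ✗.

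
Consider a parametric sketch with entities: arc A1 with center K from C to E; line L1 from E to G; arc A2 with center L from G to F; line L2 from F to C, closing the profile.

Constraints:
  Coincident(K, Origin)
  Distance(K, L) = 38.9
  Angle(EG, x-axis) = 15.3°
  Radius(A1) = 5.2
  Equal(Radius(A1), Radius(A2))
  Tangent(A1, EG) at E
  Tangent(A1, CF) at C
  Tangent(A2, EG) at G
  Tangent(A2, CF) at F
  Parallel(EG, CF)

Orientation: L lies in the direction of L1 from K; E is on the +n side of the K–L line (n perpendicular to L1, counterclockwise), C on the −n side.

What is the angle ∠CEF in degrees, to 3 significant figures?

75.0°

Tangency of A1 to both parallel lines with radius 5.2 puts E and C at K ± 5.2·n: E = (-1.37, 5.02), C = (1.37, -5.02). Equal radii place G and F the same way about L: G = L + 5.2·n = (36.1, 15.3), F = L − 5.2·n = (38.9, 5.25). Then cos ∠CEF = EC·EF / (|EC||EF|), giving 75.0°.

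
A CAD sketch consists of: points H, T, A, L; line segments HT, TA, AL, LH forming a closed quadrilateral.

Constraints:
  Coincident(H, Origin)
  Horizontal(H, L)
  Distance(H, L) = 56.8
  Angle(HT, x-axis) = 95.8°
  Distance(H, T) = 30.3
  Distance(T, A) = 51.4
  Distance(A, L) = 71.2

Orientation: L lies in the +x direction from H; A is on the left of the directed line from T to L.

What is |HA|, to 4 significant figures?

74.59

Checks: HT at 95.80° ✓; |TA| = 51.40 ✓; |AL| = 71.20 ✓.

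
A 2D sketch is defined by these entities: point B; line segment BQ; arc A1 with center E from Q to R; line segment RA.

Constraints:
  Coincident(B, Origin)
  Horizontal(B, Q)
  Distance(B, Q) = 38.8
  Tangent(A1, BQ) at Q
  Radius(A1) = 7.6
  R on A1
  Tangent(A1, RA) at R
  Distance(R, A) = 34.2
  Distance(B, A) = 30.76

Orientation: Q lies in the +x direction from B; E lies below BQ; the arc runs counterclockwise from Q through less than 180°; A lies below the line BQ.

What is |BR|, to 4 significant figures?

33.11

Checks: ∠(EQ, QB) = 90.00° ✓; |EQ| = 7.600 ✓; |ER| = 7.600 ✓; ∠(ER, RA) = 90.00° ✓; |RA| = 34.20 ✓; |BA| = 30.76 ✓.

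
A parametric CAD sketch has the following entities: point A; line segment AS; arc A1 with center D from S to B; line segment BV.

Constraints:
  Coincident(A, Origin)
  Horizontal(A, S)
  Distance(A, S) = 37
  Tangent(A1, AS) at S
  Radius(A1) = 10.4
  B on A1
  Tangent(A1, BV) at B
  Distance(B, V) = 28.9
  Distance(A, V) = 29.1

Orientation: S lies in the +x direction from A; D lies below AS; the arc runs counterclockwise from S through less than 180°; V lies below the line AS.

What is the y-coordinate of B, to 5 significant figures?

-4.0386

Checks: |DB| = 10.40 ✓; ∠(DB, BV) = 90.00° ✓; |BV| = 28.90 ✓; |AV| = 29.10 ✓.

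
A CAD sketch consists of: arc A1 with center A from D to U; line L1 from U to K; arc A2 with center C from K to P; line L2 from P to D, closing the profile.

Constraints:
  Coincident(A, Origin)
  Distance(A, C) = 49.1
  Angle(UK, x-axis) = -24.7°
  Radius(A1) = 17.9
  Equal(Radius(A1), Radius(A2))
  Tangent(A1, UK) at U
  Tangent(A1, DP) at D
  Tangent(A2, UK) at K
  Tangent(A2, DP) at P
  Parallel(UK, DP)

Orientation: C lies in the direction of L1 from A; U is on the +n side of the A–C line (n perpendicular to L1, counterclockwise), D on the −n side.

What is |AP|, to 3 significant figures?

52.3

The slot axis is L1's direction at -24.7°, so u = (cos -24.7°, sin -24.7°) = (0.909, -0.418) and n = (−sin -24.7°, cos -24.7°) = (0.418, 0.909). A is at the origin and C lies 49.1 along u from A, so C = 49.1·u = (44.6, -20.5). Tangency of A1 to both parallel lines with radius 17.9 puts U and D at A ± 17.9·n: U = (7.48, 16.3), D = (-7.48, -16.3). Equal radii place K and P the same way about C: K = C + 17.9·n = (52.1, -4.25), P = C − 17.9·n = (37.1, -36.8). Then |AP| = |P − A| = 52.3.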